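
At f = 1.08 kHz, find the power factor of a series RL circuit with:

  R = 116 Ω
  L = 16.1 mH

Step 1 — Angular frequency: ω = 2π·f = 2π·1080 = 6786 rad/s.
Step 2 — Component impedances:
  R: Z = R = 116 Ω
  L: Z = jωL = j·6786·0.0161 = 0 + j109.3 Ω
Step 3 — Series combination: Z_total = R + L = 116 + j109.3 Ω = 159.3∠43.3° Ω.
Step 4 — Power factor: PF = cos(φ) = Re(Z)/|Z| = 116/159.35 = 0.728.
Step 5 — Type: Im(Z) = 109.3 ⇒ lagging (phase φ = 43.3°).

PF = 0.728 (lagging, φ = 43.3°)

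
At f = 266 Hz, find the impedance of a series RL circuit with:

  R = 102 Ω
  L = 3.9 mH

Step 1 — Angular frequency: ω = 2π·f = 2π·266 = 1671 rad/s.
Step 2 — Component impedances:
  R: Z = R = 102 Ω
  L: Z = jωL = j·1671·0.0039 = 0 + j6.518 Ω
Step 3 — Series combination: Z_total = R + L = 102 + j6.518 Ω = 102.2∠3.7° Ω.

Z = 102 + j6.518 Ω = 102.2∠3.7° Ω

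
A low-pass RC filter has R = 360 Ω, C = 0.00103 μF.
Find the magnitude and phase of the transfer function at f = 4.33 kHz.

Step 1 — Angular frequency: ω = 2π·4330 = 2.721e+04 rad/s.
Step 2 — Transfer function: H(jω) = 1/(1 + jωRC).
Step 3 — Denominator: 1 + jωRC = 1 + j·2.721e+04·360·1.03e-09 = 1 + j0.01009.
Step 4 — H = 0.9999 - j0.01009.
Step 5 — Magnitude: |H| = 0.9999 (-0.0 dB); phase: φ = -0.6°.

|H| = 0.9999 (-0.0 dB), φ = -0.6°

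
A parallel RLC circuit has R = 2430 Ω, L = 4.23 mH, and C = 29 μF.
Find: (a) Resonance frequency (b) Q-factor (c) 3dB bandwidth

Step 1 — Resonance: ω₀ = 1/√(LC) = 1/√(0.00423·2.9e-05) = 2855 rad/s.
Step 2 — f₀ = ω₀/(2π) = 454.4 Hz.
Step 3 — Parallel Q: Q = R/(ω₀L) = 2430/(2855·0.00423) = 201.2.
Step 4 — Bandwidth: Δω = ω₀/Q = 14.19 rad/s; BW = Δω/(2π) = 2.258 Hz.

(a) f₀ = 454.4 Hz  (b) Q = 201.2  (c) BW = 2.258 Hz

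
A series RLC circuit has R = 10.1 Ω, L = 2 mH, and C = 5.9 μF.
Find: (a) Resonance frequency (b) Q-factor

Step 1 — Resonance condition Im(Z)=0 gives ω₀ = 1/√(LC).
Step 2 — ω₀ = 1/√(0.002·5.9e-06) = 9206 rad/s.
Step 3 — f₀ = ω₀/(2π) = 1465 Hz.
Step 4 — Series Q: Q = ω₀L/R = 9206·0.002/10.1 = 1.823.

(a) f₀ = 1465 Hz  (b) Q = 1.823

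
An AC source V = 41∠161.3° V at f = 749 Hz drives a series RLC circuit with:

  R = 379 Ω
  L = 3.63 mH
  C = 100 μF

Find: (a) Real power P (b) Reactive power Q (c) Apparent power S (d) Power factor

Step 1 — Angular frequency: ω = 2π·f = 2π·749 = 4706 rad/s.
Step 2 — Component impedances:
  R: Z = R = 379 Ω
  L: Z = jωL = j·4706·0.00363 = 0 + j17.08 Ω
  C: Z = 1/(jωC) = -j/(ω·C) = 0 - j2.125 Ω
Step 3 — Series combination: Z_total = R + L + C = 379 + j14.96 Ω = 379.3∠2.3° Ω.
Step 4 — Source phasor: V = 41∠161.3° V = -38.84 + j13.15 V.
Step 5 — Current: I = V / Z = -0.1009 + j0.03867 A = 0.1081∠159.0° A.
Step 6 — Complex power: S = V·I* = 4.428 + j0.1748 VA.
Step 7 — Real power: P = Re(S) = 4.428 W.
Step 8 — Reactive power: Q = Im(S) = 0.1748 VAR.
Step 9 — Apparent power: |S| = 4.432 VA.
Step 10 — Power factor: PF = P/|S| = 0.9992 (lagging).

(a) P = 4.428 W  (b) Q = 0.1748 VAR  (c) S = 4.432 VA  (d) PF = 0.9992 (lagging)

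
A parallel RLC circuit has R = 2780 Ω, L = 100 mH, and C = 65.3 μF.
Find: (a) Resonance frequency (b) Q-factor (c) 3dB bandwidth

Step 1 — Resonance: ω₀ = 1/√(LC) = 1/√(0.1·6.53e-05) = 391.3 rad/s.
Step 2 — f₀ = ω₀/(2π) = 62.28 Hz.
Step 3 — Parallel Q: Q = R/(ω₀L) = 2780/(391.3·0.1) = 71.04.
Step 4 — Bandwidth: Δω = ω₀/Q = 5.509 rad/s; BW = Δω/(2π) = 0.8767 Hz.

(a) f₀ = 62.28 Hz  (b) Q = 71.04  (c) BW = 0.8767 Hz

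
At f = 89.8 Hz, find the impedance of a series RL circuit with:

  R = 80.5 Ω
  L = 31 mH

Step 1 — Angular frequency: ω = 2π·f = 2π·89.8 = 564.2 rad/s.
Step 2 — Component impedances:
  R: Z = R = 80.5 Ω
  L: Z = jωL = j·564.2·0.031 = 0 + j17.49 Ω
Step 3 — Series combination: Z_total = R + L = 80.5 + j17.49 Ω = 82.38∠12.3° Ω.

Z = 80.5 + j17.49 Ω = 82.38∠12.3° Ω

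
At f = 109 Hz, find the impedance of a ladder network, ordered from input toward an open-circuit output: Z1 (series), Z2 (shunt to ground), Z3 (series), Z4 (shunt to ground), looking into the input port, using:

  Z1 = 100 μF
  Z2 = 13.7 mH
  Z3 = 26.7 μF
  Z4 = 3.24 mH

Step 1 — Angular frequency: ω = 2π·f = 2π·109 = 684.9 rad/s.
Step 2 — Component impedances:
  Z1: Z = 1/(jωC) = -j/(ω·C) = 0 - j14.6 Ω
  Z2: Z = jωL = j·684.9·0.0137 = 0 + j9.383 Ω
  Z3: Z = 1/(jωC) = -j/(ω·C) = 0 - j54.69 Ω
  Z4: Z = jωL = j·684.9·0.00324 = 0 + j2.219 Ω
Step 3 — Ladder network (open output): work backward from the far end, alternating series and parallel combinations. Z_in = 0 - j3.175 Ω = 3.175∠-90.0° Ω.

Z = 0 - j3.175 Ω = 3.175∠-90.0° Ω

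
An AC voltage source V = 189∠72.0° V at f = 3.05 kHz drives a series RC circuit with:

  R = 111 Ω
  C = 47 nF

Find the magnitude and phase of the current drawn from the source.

Step 1 — Angular frequency: ω = 2π·f = 2π·3050 = 1.916e+04 rad/s.
Step 2 — Component impedances:
  R: Z = R = 111 Ω
  C: Z = 1/(jωC) = -j/(ω·C) = 0 - j1110 Ω
Step 3 — Series combination: Z_total = R + C = 111 - j1110 Ω = 1116∠-84.3° Ω.
Step 4 — Source phasor: V = 189∠72.0° V = 58.4 + j179.7 V.
Step 5 — Ohm's law: I = V / Z_total = (58.4 + j179.7) / (111 - j1110) = -0.1551 + j0.06811 A.
Step 6 — Convert to polar: |I| = 0.1694 A, ∠I = 156.3°.

I = 0.1694∠156.3° A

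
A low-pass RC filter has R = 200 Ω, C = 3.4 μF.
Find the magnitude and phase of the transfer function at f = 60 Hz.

Step 1 — Angular frequency: ω = 2π·60 = 377 rad/s.
Step 2 — Transfer function: H(jω) = 1/(1 + jωRC).
Step 3 — Denominator: 1 + jωRC = 1 + j·377·200·3.4e-06 = 1 + j0.2564.
Step 4 — H = 0.9383 - j0.2405.
Step 5 — Magnitude: |H| = 0.9687 (-0.3 dB); phase: φ = -14.4°.

|H| = 0.9687 (-0.3 dB), φ = -14.4°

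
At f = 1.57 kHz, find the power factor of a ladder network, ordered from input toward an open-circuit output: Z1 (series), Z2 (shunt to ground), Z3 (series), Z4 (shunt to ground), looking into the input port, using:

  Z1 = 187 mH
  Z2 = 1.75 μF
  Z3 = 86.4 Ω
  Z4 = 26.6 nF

Step 1 — Angular frequency: ω = 2π·f = 2π·1570 = 9865 rad/s.
Step 2 — Component impedances:
  Z1: Z = jωL = j·9865·0.187 = 0 + j1845 Ω
  Z2: Z = 1/(jωC) = -j/(ω·C) = 0 - j57.93 Ω
  Z3: Z = R = 86.4 Ω
  Z4: Z = 1/(jωC) = -j/(ω·C) = 0 - j3811 Ω
Step 3 — Ladder network (open output): work backward from the far end, alternating series and parallel combinations. Z_in = 0.01936 + j1788 Ω = 1788∠90.0° Ω.
Step 4 — Power factor: PF = cos(φ) = Re(Z)/|Z| = 0.01936/1788 = 1.083e-05.
Step 5 — Type: Im(Z) = 1788 ⇒ lagging (phase φ = 90.0°).

PF = 1.083e-05 (lagging, φ = 90.0°)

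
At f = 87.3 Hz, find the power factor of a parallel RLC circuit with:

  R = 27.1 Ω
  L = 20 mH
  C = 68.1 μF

Step 1 — Angular frequency: ω = 2π·f = 2π·87.3 = 548.5 rad/s.
Step 2 — Component impedances:
  R: Z = R = 27.1 Ω
  L: Z = jωL = j·548.5·0.02 = 0 + j10.97 Ω
  C: Z = 1/(jωC) = -j/(ω·C) = 0 - j26.77 Ω
Step 3 — Parallel combination: 1/Z_total = 1/R + 1/L + 1/C; Z_total = 8.67 + j12.64 Ω = 15.33∠55.6° Ω.
Step 4 — Power factor: PF = cos(φ) = Re(Z)/|Z| = 8.67/15.33 = 0.5656.
Step 5 — Type: Im(Z) = 12.64 ⇒ lagging (phase φ = 55.6°).

PF = 0.5656 (lagging, φ = 55.6°)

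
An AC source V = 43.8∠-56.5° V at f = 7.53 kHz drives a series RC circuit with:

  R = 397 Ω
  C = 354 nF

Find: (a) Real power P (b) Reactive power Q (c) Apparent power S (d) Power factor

Step 1 — Angular frequency: ω = 2π·f = 2π·7530 = 4.731e+04 rad/s.
Step 2 — Component impedances:
  R: Z = R = 397 Ω
  C: Z = 1/(jωC) = -j/(ω·C) = 0 - j59.71 Ω
Step 3 — Series combination: Z_total = R + C = 397 - j59.71 Ω = 401.5∠-8.6° Ω.
Step 4 — Source phasor: V = 43.8∠-56.5° V = 24.17 - j36.52 V.
Step 5 — Current: I = V / Z = 0.07308 - j0.08101 A = 0.1091∠-47.9° A.
Step 6 — Complex power: S = V·I* = 4.725 - j0.7107 VA.
Step 7 — Real power: P = Re(S) = 4.725 W.
Step 8 — Reactive power: Q = Im(S) = -0.7107 VAR.
Step 9 — Apparent power: |S| = 4.779 VA.
Step 10 — Power factor: PF = P/|S| = 0.9889 (leading).

(a) P = 4.725 W  (b) Q = -0.7107 VAR  (c) S = 4.779 VA  (d) PF = 0.9889 (leading)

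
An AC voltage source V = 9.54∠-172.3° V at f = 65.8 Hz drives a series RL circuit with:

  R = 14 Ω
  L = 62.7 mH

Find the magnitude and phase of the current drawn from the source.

Step 1 — Angular frequency: ω = 2π·f = 2π·65.8 = 413.4 rad/s.
Step 2 — Component impedances:
  R: Z = R = 14 Ω
  L: Z = jωL = j·413.4·0.0627 = 0 + j25.92 Ω
Step 3 — Series combination: Z_total = R + L = 14 + j25.92 Ω = 29.46∠61.6° Ω.
Step 4 — Source phasor: V = 9.54∠-172.3° V = -9.454 - j1.278 V.
Step 5 — Ohm's law: I = V / Z_total = (-9.454 - j1.278) / (14 + j25.92) = -0.1907 + j0.2617 A.
Step 6 — Convert to polar: |I| = 0.3238 A, ∠I = 126.1°.

I = 0.3238∠126.1° A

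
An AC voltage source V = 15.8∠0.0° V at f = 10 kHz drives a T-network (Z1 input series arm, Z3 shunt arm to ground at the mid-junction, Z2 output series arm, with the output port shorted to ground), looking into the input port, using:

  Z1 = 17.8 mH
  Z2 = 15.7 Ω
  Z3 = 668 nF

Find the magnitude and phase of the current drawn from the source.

Step 1 — Angular frequency: ω = 2π·f = 2π·1e+04 = 6.283e+04 rad/s.
Step 2 — Component impedances:
  Z1: Z = jωL = j·6.283e+04·0.0178 = 0 + j1118 Ω
  Z2: Z = R = 15.7 Ω
  Z3: Z = 1/(jωC) = -j/(ω·C) = 0 - j23.83 Ω
Step 3 — With the output port shorted to ground, the output series arm Z2 runs from the junction to ground; the shunt arm Z3 also runs from the junction to ground. They appear in parallel: Z3 || Z2 = 10.95 - j7.213 Ω.
Step 4 — Series with input arm Z1: Z_in = Z1 + (Z3 || Z2) = 10.95 + j1111 Ω = 1111∠89.4° Ω.
Step 5 — Source phasor: V = 15.8∠0.0° V = 15.8 V.
Step 6 — Ohm's law: I = V / Z_total = (15.8) / (10.95 + j1111) = 0.0001401 - j0.01422 A.
Step 7 — Convert to polar: |I| = 0.01422 A, ∠I = -89.4°.

I = 0.01422∠-89.4° A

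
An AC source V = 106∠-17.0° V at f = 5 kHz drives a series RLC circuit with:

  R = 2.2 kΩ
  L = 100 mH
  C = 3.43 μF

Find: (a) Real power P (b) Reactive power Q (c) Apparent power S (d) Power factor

Step 1 — Angular frequency: ω = 2π·f = 2π·5000 = 3.142e+04 rad/s.
Step 2 — Component impedances:
  R: Z = R = 2200 Ω
  L: Z = jωL = j·3.142e+04·0.1 = 0 + j3142 Ω
  C: Z = 1/(jωC) = -j/(ω·C) = 0 - j9.28 Ω
Step 3 — Series combination: Z_total = R + L + C = 2200 + j3132 Ω = 3828∠54.9° Ω.
Step 4 — Source phasor: V = 106∠-17.0° V = 101.4 - j30.99 V.
Step 5 — Current: I = V / Z = 0.008595 - j0.02633 A = 0.02769∠-71.9° A.
Step 6 — Complex power: S = V·I* = 1.687 + j2.402 VA.
Step 7 — Real power: P = Re(S) = 1.687 W.
Step 8 — Reactive power: Q = Im(S) = 2.402 VAR.
Step 9 — Apparent power: |S| = 2.935 VA.
Step 10 — Power factor: PF = P/|S| = 0.5748 (lagging).

(a) P = 1.687 W  (b) Q = 2.402 VAR  (c) S = 2.935 VA  (d) PF = 0.5748 (lagging)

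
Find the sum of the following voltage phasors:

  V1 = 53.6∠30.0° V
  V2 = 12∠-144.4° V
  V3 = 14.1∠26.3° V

Step 1 — Convert each phasor to rectangular form:
  V1 = 53.6·(cos(30.0°) + j·sin(30.0°)) = 46.42 + j26.8 V
  V2 = 12·(cos(-144.4°) + j·sin(-144.4°)) = -9.757 - j6.985 V
  V3 = 14.1·(cos(26.3°) + j·sin(26.3°)) = 12.64 + j6.247 V
Step 2 — Sum components: V_total = 49.3 + j26.06 V.
Step 3 — Convert to polar: |V_total| = 55.77 V, ∠V_total = 27.9°.

V_total = 55.77∠27.9° V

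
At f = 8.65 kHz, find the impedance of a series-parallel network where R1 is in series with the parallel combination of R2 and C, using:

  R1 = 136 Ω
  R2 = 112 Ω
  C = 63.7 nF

Step 1 — Angular frequency: ω = 2π·f = 2π·8650 = 5.435e+04 rad/s.
Step 2 — Component impedances:
  R1: Z = R = 136 Ω
  R2: Z = R = 112 Ω
  C: Z = 1/(jωC) = -j/(ω·C) = 0 - j288.8 Ω
Step 3 — Parallel branch: R2 || C = 1/(1/R2 + 1/C) = 97.36 - j37.75 Ω.
Step 4 — Series with R1: Z_total = R1 + (R2 || C) = 233.4 - j37.75 Ω = 236.4∠-9.2° Ω.

Z = 233.4 - j37.75 Ω = 236.4∠-9.2° Ω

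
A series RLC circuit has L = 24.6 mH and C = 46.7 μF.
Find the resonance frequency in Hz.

Step 1 — Resonance condition Im(Z)=0 gives ω₀ = 1/√(LC).
Step 2 — ω₀ = 1/√(0.0246·4.67e-05) = 933 rad/s.
Step 3 — f₀ = ω₀/(2π) = 148.5 Hz.

f₀ = 148.5 Hz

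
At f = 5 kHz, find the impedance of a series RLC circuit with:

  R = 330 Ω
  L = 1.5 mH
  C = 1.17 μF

Step 1 — Angular frequency: ω = 2π·f = 2π·5000 = 3.142e+04 rad/s.
Step 2 — Component impedances:
  R: Z = R = 330 Ω
  L: Z = jωL = j·3.142e+04·0.0015 = 0 + j47.12 Ω
  C: Z = 1/(jωC) = -j/(ω·C) = 0 - j27.21 Ω
Step 3 — Series combination: Z_total = R + L + C = 330 + j19.92 Ω = 330.6∠3.5° Ω.

Z = 330 + j19.92 Ω = 330.6∠3.5° Ω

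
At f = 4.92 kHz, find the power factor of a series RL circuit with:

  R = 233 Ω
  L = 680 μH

Step 1 — Angular frequency: ω = 2π·f = 2π·4920 = 3.091e+04 rad/s.
Step 2 — Component impedances:
  R: Z = R = 233 Ω
  L: Z = jωL = j·3.091e+04·0.00068 = 0 + j21.02 Ω
Step 3 — Series combination: Z_total = R + L = 233 + j21.02 Ω = 233.9∠5.2° Ω.
Step 4 — Power factor: PF = cos(φ) = Re(Z)/|Z| = 233/233.946 = 0.996.
Step 5 — Type: Im(Z) = 21.02 ⇒ lagging (phase φ = 5.2°).

PF = 0.996 (lagging, φ = 5.2°)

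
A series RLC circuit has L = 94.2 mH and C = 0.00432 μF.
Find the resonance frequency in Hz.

Step 1 — Resonance condition Im(Z)=0 gives ω₀ = 1/√(LC).
Step 2 — ω₀ = 1/√(0.0942·4.32e-09) = 4.957e+04 rad/s.
Step 3 — f₀ = ω₀/(2π) = 7890 Hz.

f₀ = 7890 Hz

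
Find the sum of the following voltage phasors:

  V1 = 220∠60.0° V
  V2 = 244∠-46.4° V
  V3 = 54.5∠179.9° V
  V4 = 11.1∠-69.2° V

Step 1 — Convert each phasor to rectangular form:
  V1 = 220·(cos(60.0°) + j·sin(60.0°)) = 110 + j190.5 V
  V2 = 244·(cos(-46.4°) + j·sin(-46.4°)) = 168.3 - j176.7 V
  V3 = 54.5·(cos(179.9°) + j·sin(179.9°)) = -54.5 + j0.09512 V
  V4 = 11.1·(cos(-69.2°) + j·sin(-69.2°)) = 3.942 - j10.38 V
Step 2 — Sum components: V_total = 227.7 + j3.546 V.
Step 3 — Convert to polar: |V_total| = 227.7 V, ∠V_total = 0.9°.

V_total = 227.7∠0.9° V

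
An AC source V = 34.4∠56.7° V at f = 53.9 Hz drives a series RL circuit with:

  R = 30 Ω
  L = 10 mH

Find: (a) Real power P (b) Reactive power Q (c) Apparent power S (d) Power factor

Step 1 — Angular frequency: ω = 2π·f = 2π·53.9 = 338.7 rad/s.
Step 2 — Component impedances:
  R: Z = R = 30 Ω
  L: Z = jωL = j·338.7·0.01 = 0 + j3.387 Ω
Step 3 — Series combination: Z_total = R + L = 30 + j3.387 Ω = 30.19∠6.4° Ω.
Step 4 — Source phasor: V = 34.4∠56.7° V = 18.89 + j28.75 V.
Step 5 — Current: I = V / Z = 0.7285 + j0.8762 A = 1.139∠50.3° A.
Step 6 — Complex power: S = V·I* = 38.95 + j4.397 VA.
Step 7 — Real power: P = Re(S) = 38.95 W.
Step 8 — Reactive power: Q = Im(S) = 4.397 VAR.
Step 9 — Apparent power: |S| = 39.2 VA.
Step 10 — Power factor: PF = P/|S| = 0.9937 (lagging).

(a) P = 38.95 W  (b) Q = 4.397 VAR  (c) S = 39.2 VA  (d) PF = 0.9937 (lagging)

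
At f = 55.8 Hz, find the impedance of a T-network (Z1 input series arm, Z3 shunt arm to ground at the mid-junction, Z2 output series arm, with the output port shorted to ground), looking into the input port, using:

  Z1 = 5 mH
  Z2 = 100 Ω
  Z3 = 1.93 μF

Step 1 — Angular frequency: ω = 2π·f = 2π·55.8 = 350.6 rad/s.
Step 2 — Component impedances:
  Z1: Z = jωL = j·350.6·0.005 = 0 + j1.753 Ω
  Z2: Z = R = 100 Ω
  Z3: Z = 1/(jωC) = -j/(ω·C) = 0 - j1478 Ω
Step 3 — With the output port shorted to ground, the output series arm Z2 runs from the junction to ground; the shunt arm Z3 also runs from the junction to ground. They appear in parallel: Z3 || Z2 = 99.54 - j6.736 Ω.
Step 4 — Series with input arm Z1: Z_in = Z1 + (Z3 || Z2) = 99.54 - j4.983 Ω = 99.67∠-2.9° Ω.

Z = 99.54 - j4.983 Ω = 99.67∠-2.9° Ω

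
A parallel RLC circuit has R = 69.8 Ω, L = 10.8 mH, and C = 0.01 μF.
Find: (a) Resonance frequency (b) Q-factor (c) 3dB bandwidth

Step 1 — Resonance: ω₀ = 1/√(LC) = 1/√(0.0108·1e-08) = 9.623e+04 rad/s.
Step 2 — f₀ = ω₀/(2π) = 1.531e+04 Hz.
Step 3 — Parallel Q: Q = R/(ω₀L) = 69.8/(9.623e+04·0.0108) = 0.06717.
Step 4 — Bandwidth: Δω = ω₀/Q = 1.433e+06 rad/s; BW = Δω/(2π) = 2.28e+05 Hz.

(a) f₀ = 1.531e+04 Hz  (b) Q = 0.06717  (c) BW = 2.28e+05 Hz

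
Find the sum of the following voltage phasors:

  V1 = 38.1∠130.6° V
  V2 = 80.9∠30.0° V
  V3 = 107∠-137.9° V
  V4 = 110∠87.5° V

Step 1 — Convert each phasor to rectangular form:
  V1 = 38.1·(cos(130.6°) + j·sin(130.6°)) = -24.79 + j28.93 V
  V2 = 80.9·(cos(30.0°) + j·sin(30.0°)) = 70.06 + j40.45 V
  V3 = 107·(cos(-137.9°) + j·sin(-137.9°)) = -79.39 - j71.74 V
  V4 = 110·(cos(87.5°) + j·sin(87.5°)) = 4.798 + j109.9 V
Step 2 — Sum components: V_total = -29.33 + j107.5 V.
Step 3 — Convert to polar: |V_total| = 111.5 V, ∠V_total = 105.3°.

V_total = 111.5∠105.3° V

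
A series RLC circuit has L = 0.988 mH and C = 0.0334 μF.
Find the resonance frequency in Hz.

Step 1 — Resonance condition Im(Z)=0 gives ω₀ = 1/√(LC).
Step 2 — ω₀ = 1/√(0.000988·3.34e-08) = 1.741e+05 rad/s.
Step 3 — f₀ = ω₀/(2π) = 2.771e+04 Hz.

f₀ = 2.771e+04 Hz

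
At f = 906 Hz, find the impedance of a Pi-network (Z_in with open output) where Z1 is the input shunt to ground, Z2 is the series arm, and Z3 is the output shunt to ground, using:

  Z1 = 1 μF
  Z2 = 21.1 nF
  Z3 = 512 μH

Step 1 — Angular frequency: ω = 2π·f = 2π·906 = 5693 rad/s.
Step 2 — Component impedances:
  Z1: Z = 1/(jωC) = -j/(ω·C) = 0 - j175.7 Ω
  Z2: Z = 1/(jωC) = -j/(ω·C) = 0 - j8325 Ω
  Z3: Z = jωL = j·5693·0.000512 = 0 + j2.915 Ω
Step 3 — With open output, the series arm Z2 and the output shunt Z3 appear in series to ground: Z2 + Z3 = 0 - j8323 Ω.
Step 4 — Parallel with input shunt Z1: Z_in = Z1 || (Z2 + Z3) = 0 - j172 Ω = 172∠-90.0° Ω.

Z = 0 - j172 Ω = 172∠-90.0° Ω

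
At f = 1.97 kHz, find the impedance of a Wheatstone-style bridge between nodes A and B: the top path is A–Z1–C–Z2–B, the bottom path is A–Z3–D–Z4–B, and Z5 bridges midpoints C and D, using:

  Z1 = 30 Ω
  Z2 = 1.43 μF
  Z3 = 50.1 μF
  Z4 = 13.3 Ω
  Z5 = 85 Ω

Step 1 — Angular frequency: ω = 2π·f = 2π·1970 = 1.238e+04 rad/s.
Step 2 — Component impedances:
  Z1: Z = R = 30 Ω
  Z2: Z = 1/(jωC) = -j/(ω·C) = 0 - j56.5 Ω
  Z3: Z = 1/(jωC) = -j/(ω·C) = 0 - j1.613 Ω
  Z4: Z = R = 13.3 Ω
  Z5: Z = R = 85 Ω
Step 3 — Bridge requires nodal analysis (the Z5 bridge couples midpoints C and D, so the two paths cannot be reduced to a simple series/parallel combination). Setting node B to ground and injecting 1 A at node A, the 3-node admittance system at A, C, D solves to V_A = Z_AB = 11.55 - j3.582 Ω = 12.09∠-17.2° Ω.

Z = 11.55 - j3.582 Ω = 12.09∠-17.2° Ω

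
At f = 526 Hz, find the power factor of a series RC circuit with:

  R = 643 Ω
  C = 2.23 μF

Step 1 — Angular frequency: ω = 2π·f = 2π·526 = 3305 rad/s.
Step 2 — Component impedances:
  R: Z = R = 643 Ω
  C: Z = 1/(jωC) = -j/(ω·C) = 0 - j135.7 Ω
Step 3 — Series combination: Z_total = R + C = 643 - j135.7 Ω = 657.2∠-11.9° Ω.
Step 4 — Power factor: PF = cos(φ) = Re(Z)/|Z| = 643/657.16 = 0.9785.
Step 5 — Type: Im(Z) = -135.7 ⇒ leading (phase φ = -11.9°).

PF = 0.9785 (leading, φ = -11.9°)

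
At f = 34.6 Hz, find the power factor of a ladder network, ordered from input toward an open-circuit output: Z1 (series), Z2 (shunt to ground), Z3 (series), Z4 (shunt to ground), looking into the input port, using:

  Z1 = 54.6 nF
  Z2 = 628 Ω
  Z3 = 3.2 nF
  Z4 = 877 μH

Step 1 — Angular frequency: ω = 2π·f = 2π·34.6 = 217.4 rad/s.
Step 2 — Component impedances:
  Z1: Z = 1/(jωC) = -j/(ω·C) = 0 - j8.425e+04 Ω
  Z2: Z = R = 628 Ω
  Z3: Z = 1/(jωC) = -j/(ω·C) = 0 - j1.437e+06 Ω
  Z4: Z = jωL = j·217.4·0.000877 = 0 + j0.1907 Ω
Step 3 — Ladder network (open output): work backward from the far end, alternating series and parallel combinations. Z_in = 628 - j8.425e+04 Ω = 8.425e+04∠-89.6° Ω.
Step 4 — Power factor: PF = cos(φ) = Re(Z)/|Z| = 628/8.425e+04 = 0.007454.
Step 5 — Type: Im(Z) = -8.425e+04 ⇒ leading (phase φ = -89.6°).

PF = 0.007454 (leading, φ = -89.6°)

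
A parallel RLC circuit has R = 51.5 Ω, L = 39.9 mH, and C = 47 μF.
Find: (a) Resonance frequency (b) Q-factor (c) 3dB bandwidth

Step 1 — Resonance: ω₀ = 1/√(LC) = 1/√(0.0399·4.7e-05) = 730.2 rad/s.
Step 2 — f₀ = ω₀/(2π) = 116.2 Hz.
Step 3 — Parallel Q: Q = R/(ω₀L) = 51.5/(730.2·0.0399) = 1.768.
Step 4 — Bandwidth: Δω = ω₀/Q = 413.1 rad/s; BW = Δω/(2π) = 65.75 Hz.

(a) f₀ = 116.2 Hz  (b) Q = 1.768  (c) BW = 65.75 Hz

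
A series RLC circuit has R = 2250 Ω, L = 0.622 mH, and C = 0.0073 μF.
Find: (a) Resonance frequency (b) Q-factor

Step 1 — Resonance condition Im(Z)=0 gives ω₀ = 1/√(LC).
Step 2 — ω₀ = 1/√(0.000622·7.3e-09) = 4.693e+05 rad/s.
Step 3 — f₀ = ω₀/(2π) = 7.469e+04 Hz.
Step 4 — Series Q: Q = ω₀L/R = 4.693e+05·0.000622/2250 = 0.1297.

(a) f₀ = 7.469e+04 Hz  (b) Q = 0.1297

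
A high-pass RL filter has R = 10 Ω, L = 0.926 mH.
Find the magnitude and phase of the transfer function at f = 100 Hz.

Step 1 — Angular frequency: ω = 2π·100 = 628.3 rad/s.
Step 2 — Transfer function: H(jω) = jωL/(R + jωL).
Step 3 — Numerator jωL = j·0.5818; denominator R + jωL = 10 + j0.5818.
Step 4 — H = 0.003374 + j0.05799.
Step 5 — Magnitude: |H| = 0.05808 (-24.7 dB); phase: φ = 86.7°.

|H| = 0.05808 (-24.7 dB), φ = 86.7°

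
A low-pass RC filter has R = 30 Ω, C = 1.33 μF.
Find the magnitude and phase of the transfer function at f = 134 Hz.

Step 1 — Angular frequency: ω = 2π·134 = 841.9 rad/s.
Step 2 — Transfer function: H(jω) = 1/(1 + jωRC).
Step 3 — Denominator: 1 + jωRC = 1 + j·841.9·30·1.33e-06 = 1 + j0.03359.
Step 4 — H = 0.9989 - j0.03356.
Step 5 — Magnitude: |H| = 0.9994 (-0.0 dB); phase: φ = -1.9°.

|H| = 0.9994 (-0.0 dB), φ = -1.9°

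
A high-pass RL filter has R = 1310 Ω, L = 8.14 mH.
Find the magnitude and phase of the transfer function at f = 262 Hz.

Step 1 — Angular frequency: ω = 2π·262 = 1646 rad/s.
Step 2 — Transfer function: H(jω) = jωL/(R + jωL).
Step 3 — Numerator jωL = j·13.4; denominator R + jωL = 1310 + j13.4.
Step 4 — H = 0.0001046 + j0.01023.
Step 5 — Magnitude: |H| = 0.01023 (-39.8 dB); phase: φ = 89.4°.

|H| = 0.01023 (-39.8 dB), φ = 89.4°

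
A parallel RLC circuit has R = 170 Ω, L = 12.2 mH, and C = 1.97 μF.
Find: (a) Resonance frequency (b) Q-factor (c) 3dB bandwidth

Step 1 — Resonance: ω₀ = 1/√(LC) = 1/√(0.0122·1.97e-06) = 6450 rad/s.
Step 2 — f₀ = ω₀/(2π) = 1027 Hz.
Step 3 — Parallel Q: Q = R/(ω₀L) = 170/(6450·0.0122) = 2.16.
Step 4 — Bandwidth: Δω = ω₀/Q = 2986 rad/s; BW = Δω/(2π) = 475.2 Hz.

(a) f₀ = 1027 Hz  (b) Q = 2.16  (c) BW = 475.2 Hz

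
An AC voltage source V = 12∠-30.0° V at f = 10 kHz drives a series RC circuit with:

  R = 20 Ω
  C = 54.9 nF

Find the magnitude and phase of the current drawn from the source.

Step 1 — Angular frequency: ω = 2π·f = 2π·1e+04 = 6.283e+04 rad/s.
Step 2 — Component impedances:
  R: Z = R = 20 Ω
  C: Z = 1/(jωC) = -j/(ω·C) = 0 - j289.9 Ω
Step 3 — Series combination: Z_total = R + C = 20 - j289.9 Ω = 290.6∠-86.1° Ω.
Step 4 — Source phasor: V = 12∠-30.0° V = 10.39 - j6 V.
Step 5 — Ohm's law: I = V / Z_total = (10.39 - j6) / (20 - j289.9) = 0.02306 + j0.03426 A.
Step 6 — Convert to polar: |I| = 0.0413 A, ∠I = 56.1°.

I = 0.0413∠56.1° A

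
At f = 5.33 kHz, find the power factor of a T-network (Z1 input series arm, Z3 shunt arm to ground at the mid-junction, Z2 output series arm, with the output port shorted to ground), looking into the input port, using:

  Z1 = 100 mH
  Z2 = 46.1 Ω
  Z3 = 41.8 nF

Step 1 — Angular frequency: ω = 2π·f = 2π·5330 = 3.349e+04 rad/s.
Step 2 — Component impedances:
  Z1: Z = jωL = j·3.349e+04·0.1 = 0 + j3349 Ω
  Z2: Z = R = 46.1 Ω
  Z3: Z = 1/(jωC) = -j/(ω·C) = 0 - j714.4 Ω
Step 3 — With the output port shorted to ground, the output series arm Z2 runs from the junction to ground; the shunt arm Z3 also runs from the junction to ground. They appear in parallel: Z3 || Z2 = 45.91 - j2.963 Ω.
Step 4 — Series with input arm Z1: Z_in = Z1 + (Z3 || Z2) = 45.91 + j3346 Ω = 3346∠89.2° Ω.
Step 5 — Power factor: PF = cos(φ) = Re(Z)/|Z| = 45.91/3346 = 0.01372.
Step 6 — Type: Im(Z) = 3346 ⇒ lagging (phase φ = 89.2°).

PF = 0.01372 (lagging, φ = 89.2°)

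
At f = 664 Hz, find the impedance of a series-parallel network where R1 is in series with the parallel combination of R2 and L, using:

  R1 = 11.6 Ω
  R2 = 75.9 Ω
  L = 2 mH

Step 1 — Angular frequency: ω = 2π·f = 2π·664 = 4172 rad/s.
Step 2 — Component impedances:
  R1: Z = R = 11.6 Ω
  R2: Z = R = 75.9 Ω
  L: Z = jωL = j·4172·0.002 = 0 + j8.344 Ω
Step 3 — Parallel branch: R2 || L = 1/(1/R2 + 1/L) = 0.9064 + j8.244 Ω.
Step 4 — Series with R1: Z_total = R1 + (R2 || L) = 12.51 + j8.244 Ω = 14.98∠33.4° Ω.

Z = 12.51 + j8.244 Ω = 14.98∠33.4° Ω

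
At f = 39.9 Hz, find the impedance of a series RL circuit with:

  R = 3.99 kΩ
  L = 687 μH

Step 1 — Angular frequency: ω = 2π·f = 2π·39.9 = 250.7 rad/s.
Step 2 — Component impedances:
  R: Z = R = 3990 Ω
  L: Z = jωL = j·250.7·0.000687 = 0 + j0.1722 Ω
Step 3 — Series combination: Z_total = R + L = 3990 + j0.1722 Ω = 3990∠0.0° Ω.

Z = 3990 + j0.1722 Ω = 3990∠0.0° Ω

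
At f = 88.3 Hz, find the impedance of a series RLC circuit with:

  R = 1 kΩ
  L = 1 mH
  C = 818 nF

Step 1 — Angular frequency: ω = 2π·f = 2π·88.3 = 554.8 rad/s.
Step 2 — Component impedances:
  R: Z = R = 1000 Ω
  L: Z = jωL = j·554.8·0.001 = 0 + j0.5548 Ω
  C: Z = 1/(jωC) = -j/(ω·C) = 0 - j2203 Ω
Step 3 — Series combination: Z_total = R + L + C = 1000 - j2203 Ω = 2419∠-65.6° Ω.

Z = 1000 - j2203 Ω = 2419∠-65.6° Ω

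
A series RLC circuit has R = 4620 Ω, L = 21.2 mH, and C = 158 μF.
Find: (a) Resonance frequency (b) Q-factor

Step 1 — Resonance condition Im(Z)=0 gives ω₀ = 1/√(LC).
Step 2 — ω₀ = 1/√(0.0212·0.000158) = 546.4 rad/s.
Step 3 — f₀ = ω₀/(2π) = 86.96 Hz.
Step 4 — Series Q: Q = ω₀L/R = 546.4·0.0212/4620 = 0.002507.

(a) f₀ = 86.96 Hz  (b) Q = 0.002507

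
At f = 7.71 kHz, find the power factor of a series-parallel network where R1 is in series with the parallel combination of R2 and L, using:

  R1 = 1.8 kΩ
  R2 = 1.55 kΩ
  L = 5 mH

Step 1 — Angular frequency: ω = 2π·f = 2π·7710 = 4.844e+04 rad/s.
Step 2 — Component impedances:
  R1: Z = R = 1800 Ω
  R2: Z = R = 1550 Ω
  L: Z = jωL = j·4.844e+04·0.005 = 0 + j242.2 Ω
Step 3 — Parallel branch: R2 || L = 1/(1/R2 + 1/L) = 36.95 + j236.4 Ω.
Step 4 — Series with R1: Z_total = R1 + (R2 || L) = 1837 + j236.4 Ω = 1852∠7.3° Ω.
Step 5 — Power factor: PF = cos(φ) = Re(Z)/|Z| = 1836.9/1852.1 = 0.9918.
Step 6 — Type: Im(Z) = 236.4 ⇒ lagging (phase φ = 7.3°).

PF = 0.9918 (lagging, φ = 7.3°)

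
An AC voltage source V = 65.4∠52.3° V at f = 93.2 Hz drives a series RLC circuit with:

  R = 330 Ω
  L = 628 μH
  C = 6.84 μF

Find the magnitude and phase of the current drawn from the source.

Step 1 — Angular frequency: ω = 2π·f = 2π·93.2 = 585.6 rad/s.
Step 2 — Component impedances:
  R: Z = R = 330 Ω
  L: Z = jωL = j·585.6·0.000628 = 0 + j0.3678 Ω
  C: Z = 1/(jωC) = -j/(ω·C) = 0 - j249.7 Ω
Step 3 — Series combination: Z_total = R + L + C = 330 - j249.3 Ω = 413.6∠-37.1° Ω.
Step 4 — Source phasor: V = 65.4∠52.3° V = 39.99 + j51.75 V.
Step 5 — Ohm's law: I = V / Z_total = (39.99 + j51.75) / (330 - j249.3) = 0.001743 + j0.1581 A.
Step 6 — Convert to polar: |I| = 0.1581 A, ∠I = 89.4°.

I = 0.1581∠89.4° A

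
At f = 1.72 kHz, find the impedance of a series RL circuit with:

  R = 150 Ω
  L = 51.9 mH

Step 1 — Angular frequency: ω = 2π·f = 2π·1720 = 1.081e+04 rad/s.
Step 2 — Component impedances:
  R: Z = R = 150 Ω
  L: Z = jωL = j·1.081e+04·0.0519 = 0 + j560.9 Ω
Step 3 — Series combination: Z_total = R + L = 150 + j560.9 Ω = 580.6∠75.0° Ω.

Z = 150 + j560.9 Ω = 580.6∠75.0° Ω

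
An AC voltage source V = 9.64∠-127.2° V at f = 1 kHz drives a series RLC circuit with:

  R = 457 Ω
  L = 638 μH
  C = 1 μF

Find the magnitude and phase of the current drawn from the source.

Step 1 — Angular frequency: ω = 2π·f = 2π·1000 = 6283 rad/s.
Step 2 — Component impedances:
  R: Z = R = 457 Ω
  L: Z = jωL = j·6283·0.000638 = 0 + j4.009 Ω
  C: Z = 1/(jωC) = -j/(ω·C) = 0 - j159.2 Ω
Step 3 — Series combination: Z_total = R + L + C = 457 - j155.1 Ω = 482.6∠-18.8° Ω.
Step 4 — Source phasor: V = 9.64∠-127.2° V = -5.828 - j7.679 V.
Step 5 — Ohm's law: I = V / Z_total = (-5.828 - j7.679) / (457 - j155.1) = -0.006321 - j0.01895 A.
Step 6 — Convert to polar: |I| = 0.01997 A, ∠I = -108.4°.

I = 0.01997∠-108.4° A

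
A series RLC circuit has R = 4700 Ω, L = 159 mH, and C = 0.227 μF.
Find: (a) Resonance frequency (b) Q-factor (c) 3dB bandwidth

Step 1 — Resonance: ω₀ = 1/√(LC) = 1/√(0.159·2.27e-07) = 5264 rad/s.
Step 2 — f₀ = ω₀/(2π) = 837.7 Hz.
Step 3 — Series Q: Q = ω₀L/R = 5264·0.159/4700 = 0.1781.
Step 4 — Bandwidth: Δω = ω₀/Q = 2.956e+04 rad/s; BW = Δω/(2π) = 4705 Hz.

(a) f₀ = 837.7 Hz  (b) Q = 0.1781  (c) BW = 4705 Hz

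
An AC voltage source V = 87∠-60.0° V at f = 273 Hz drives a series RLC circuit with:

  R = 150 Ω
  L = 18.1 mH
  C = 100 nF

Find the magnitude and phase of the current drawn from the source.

Step 1 — Angular frequency: ω = 2π·f = 2π·273 = 1715 rad/s.
Step 2 — Component impedances:
  R: Z = R = 150 Ω
  L: Z = jωL = j·1715·0.0181 = 0 + j31.05 Ω
  C: Z = 1/(jωC) = -j/(ω·C) = 0 - j5830 Ω
Step 3 — Series combination: Z_total = R + L + C = 150 - j5799 Ω = 5801∠-88.5° Ω.
Step 4 — Source phasor: V = 87∠-60.0° V = 43.5 - j75.34 V.
Step 5 — Ohm's law: I = V / Z_total = (43.5 - j75.34) / (150 - j5799) = 0.01318 + j0.007161 A.
Step 6 — Convert to polar: |I| = 0.015 A, ∠I = 28.5°.

I = 0.015∠28.5° A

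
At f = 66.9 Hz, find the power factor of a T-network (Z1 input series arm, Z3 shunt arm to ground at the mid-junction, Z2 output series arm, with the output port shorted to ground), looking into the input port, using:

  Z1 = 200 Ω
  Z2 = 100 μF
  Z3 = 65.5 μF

Step 1 — Angular frequency: ω = 2π·f = 2π·66.9 = 420.3 rad/s.
Step 2 — Component impedances:
  Z1: Z = R = 200 Ω
  Z2: Z = 1/(jωC) = -j/(ω·C) = 0 - j23.79 Ω
  Z3: Z = 1/(jωC) = -j/(ω·C) = 0 - j36.32 Ω
Step 3 — With the output port shorted to ground, the output series arm Z2 runs from the junction to ground; the shunt arm Z3 also runs from the junction to ground. They appear in parallel: Z3 || Z2 = 0 - j14.37 Ω.
Step 4 — Series with input arm Z1: Z_in = Z1 + (Z3 || Z2) = 200 - j14.37 Ω = 200.5∠-4.1° Ω.
Step 5 — Power factor: PF = cos(φ) = Re(Z)/|Z| = 200/200.52 = 0.9974.
Step 6 — Type: Im(Z) = -14.37 ⇒ leading (phase φ = -4.1°).

PF = 0.9974 (leading, φ = -4.1°)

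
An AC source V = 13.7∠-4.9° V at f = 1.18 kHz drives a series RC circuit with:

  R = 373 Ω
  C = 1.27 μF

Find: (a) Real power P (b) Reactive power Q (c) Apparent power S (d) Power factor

Step 1 — Angular frequency: ω = 2π·f = 2π·1180 = 7414 rad/s.
Step 2 — Component impedances:
  R: Z = R = 373 Ω
  C: Z = 1/(jωC) = -j/(ω·C) = 0 - j106.2 Ω
Step 3 — Series combination: Z_total = R + C = 373 - j106.2 Ω = 387.8∠-15.9° Ω.
Step 4 — Source phasor: V = 13.7∠-4.9° V = 13.65 - j1.17 V.
Step 5 — Current: I = V / Z = 0.03468 + j0.006736 A = 0.03533∠11.0° A.
Step 6 — Complex power: S = V·I* = 0.4655 - j0.1325 VA.
Step 7 — Real power: P = Re(S) = 0.4655 W.
Step 8 — Reactive power: Q = Im(S) = -0.1325 VAR.
Step 9 — Apparent power: |S| = 0.484 VA.
Step 10 — Power factor: PF = P/|S| = 0.9618 (leading).

(a) P = 0.4655 W  (b) Q = -0.1325 VAR  (c) S = 0.484 VA  (d) PF = 0.9618 (leading)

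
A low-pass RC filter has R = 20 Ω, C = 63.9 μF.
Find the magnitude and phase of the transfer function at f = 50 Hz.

Step 1 — Angular frequency: ω = 2π·50 = 314.2 rad/s.
Step 2 — Transfer function: H(jω) = 1/(1 + jωRC).
Step 3 — Denominator: 1 + jωRC = 1 + j·314.2·20·6.39e-05 = 1 + j0.4015.
Step 4 — H = 0.8612 - j0.3458.
Step 5 — Magnitude: |H| = 0.928 (-0.6 dB); phase: φ = -21.9°.

|H| = 0.928 (-0.6 dB), φ = -21.9°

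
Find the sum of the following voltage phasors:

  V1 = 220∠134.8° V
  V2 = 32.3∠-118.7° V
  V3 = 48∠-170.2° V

Step 1 — Convert each phasor to rectangular form:
  V1 = 220·(cos(134.8°) + j·sin(134.8°)) = -155 + j156.1 V
  V2 = 32.3·(cos(-118.7°) + j·sin(-118.7°)) = -15.51 - j28.33 V
  V3 = 48·(cos(-170.2°) + j·sin(-170.2°)) = -47.3 - j8.17 V
Step 2 — Sum components: V_total = -217.8 + j119.6 V.
Step 3 — Convert to polar: |V_total| = 248.5 V, ∠V_total = 151.2°.

V_total = 248.5∠151.2° V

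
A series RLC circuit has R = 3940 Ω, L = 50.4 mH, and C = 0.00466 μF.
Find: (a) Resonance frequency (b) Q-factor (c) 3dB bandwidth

Step 1 — Resonance: ω₀ = 1/√(LC) = 1/√(0.0504·4.66e-09) = 6.525e+04 rad/s.
Step 2 — f₀ = ω₀/(2π) = 1.039e+04 Hz.
Step 3 — Series Q: Q = ω₀L/R = 6.525e+04·0.0504/3940 = 0.8347.
Step 4 — Bandwidth: Δω = ω₀/Q = 7.817e+04 rad/s; BW = Δω/(2π) = 1.244e+04 Hz.

(a) f₀ = 1.039e+04 Hz  (b) Q = 0.8347  (c) BW = 1.244e+04 Hz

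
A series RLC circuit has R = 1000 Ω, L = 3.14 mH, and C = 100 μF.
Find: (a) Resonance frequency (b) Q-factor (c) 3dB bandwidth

Step 1 — Resonance condition Im(Z)=0 gives ω₀ = 1/√(LC).
Step 2 — ω₀ = 1/√(0.00314·0.0001) = 1785 rad/s.
Step 3 — f₀ = ω₀/(2π) = 284 Hz.
Step 4 — Series Q: Q = ω₀L/R = 1785·0.00314/1000 = 0.005604.
Step 5 — 3dB bandwidth: Δω = ω₀/Q = 3.185e+05 rad/s; BW = Δω/(2π) = 5.069e+04 Hz.

(a) f₀ = 284 Hz  (b) Q = 0.005604  (c) BW = 5.069e+04 Hz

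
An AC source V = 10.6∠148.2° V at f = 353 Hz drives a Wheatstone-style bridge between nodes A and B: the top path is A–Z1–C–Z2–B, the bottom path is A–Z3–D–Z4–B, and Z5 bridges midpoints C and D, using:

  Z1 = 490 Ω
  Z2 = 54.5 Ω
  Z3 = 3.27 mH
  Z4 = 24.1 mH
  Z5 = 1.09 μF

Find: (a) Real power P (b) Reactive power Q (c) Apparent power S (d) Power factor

Step 1 — Angular frequency: ω = 2π·f = 2π·353 = 2218 rad/s.
Step 2 — Component impedances:
  Z1: Z = R = 490 Ω
  Z2: Z = R = 54.5 Ω
  Z3: Z = jωL = j·2218·0.00327 = 0 + j7.253 Ω
  Z4: Z = jωL = j·2218·0.0241 = 0 + j53.45 Ω
  Z5: Z = 1/(jωC) = -j/(ω·C) = 0 - j413.6 Ω
Step 3 — Bridge requires nodal analysis (the Z5 bridge couples midpoints C and D, so the two paths cannot be reduced to a simple series/parallel combination). Setting node B to ground and injecting 1 A at node A, the 3-node admittance system at A, C, D solves to V_A = Z_AB = 8.794 + j65.49 Ω = 66.08∠82.4° Ω.
Step 4 — Source phasor: V = 10.6∠148.2° V = -9.009 + j5.586 V.
Step 5 — Current: I = V / Z = 0.06563 + j0.1464 A = 0.1604∠65.8° A.
Step 6 — Complex power: S = V·I* = 0.2263 + j1.685 VA.
Step 7 — Real power: P = Re(S) = 0.2263 W.
Step 8 — Reactive power: Q = Im(S) = 1.685 VAR.
Step 9 — Apparent power: |S| = 1.7 VA.
Step 10 — Power factor: PF = P/|S| = 0.1331 (lagging).

(a) P = 0.2263 W  (b) Q = 1.685 VAR  (c) S = 1.7 VA  (d) PF = 0.1331 (lagging)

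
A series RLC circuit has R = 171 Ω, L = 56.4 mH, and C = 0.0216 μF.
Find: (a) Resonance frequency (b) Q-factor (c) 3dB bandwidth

Step 1 — Resonance: ω₀ = 1/√(LC) = 1/√(0.0564·2.16e-08) = 2.865e+04 rad/s.
Step 2 — f₀ = ω₀/(2π) = 4560 Hz.
Step 3 — Series Q: Q = ω₀L/R = 2.865e+04·0.0564/171 = 9.45.
Step 4 — Bandwidth: Δω = ω₀/Q = 3032 rad/s; BW = Δω/(2π) = 482.5 Hz.

(a) f₀ = 4560 Hz  (b) Q = 9.45  (c) BW = 482.5 Hz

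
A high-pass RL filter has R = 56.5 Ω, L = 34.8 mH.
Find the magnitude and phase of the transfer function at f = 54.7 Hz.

Step 1 — Angular frequency: ω = 2π·54.7 = 343.7 rad/s.
Step 2 — Transfer function: H(jω) = jωL/(R + jωL).
Step 3 — Numerator jωL = j·11.96; denominator R + jωL = 56.5 + j11.96.
Step 4 — H = 0.04289 + j0.2026.
Step 5 — Magnitude: |H| = 0.2071 (-13.7 dB); phase: φ = 78.0°.

|H| = 0.2071 (-13.7 dB), φ = 78.0°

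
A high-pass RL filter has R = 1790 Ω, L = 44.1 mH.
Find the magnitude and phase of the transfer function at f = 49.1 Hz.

Step 1 — Angular frequency: ω = 2π·49.1 = 308.5 rad/s.
Step 2 — Transfer function: H(jω) = jωL/(R + jωL).
Step 3 — Numerator jωL = j·13.61; denominator R + jωL = 1790 + j13.61.
Step 4 — H = 5.777e-05 + j0.0076.
Step 5 — Magnitude: |H| = 0.0076 (-42.4 dB); phase: φ = 89.6°.

|H| = 0.0076 (-42.4 dB), φ = 89.6°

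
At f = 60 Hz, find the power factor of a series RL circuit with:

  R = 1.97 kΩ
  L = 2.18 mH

Step 1 — Angular frequency: ω = 2π·f = 2π·60 = 377 rad/s.
Step 2 — Component impedances:
  R: Z = R = 1970 Ω
  L: Z = jωL = j·377·0.00218 = 0 + j0.8218 Ω
Step 3 — Series combination: Z_total = R + L = 1970 + j0.8218 Ω = 1970∠0.0° Ω.
Step 4 — Power factor: PF = cos(φ) = Re(Z)/|Z| = 1970/1970 = 1.
Step 5 — Type: Im(Z) = 0.8218 ⇒ lagging (phase φ = 0.0°).

PF = 1 (lagging, φ = 0.0°)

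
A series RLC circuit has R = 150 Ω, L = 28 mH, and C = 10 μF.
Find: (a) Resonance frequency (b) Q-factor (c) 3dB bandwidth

Step 1 — Resonance condition Im(Z)=0 gives ω₀ = 1/√(LC).
Step 2 — ω₀ = 1/√(0.028·1e-05) = 1890 rad/s.
Step 3 — f₀ = ω₀/(2π) = 300.8 Hz.
Step 4 — Series Q: Q = ω₀L/R = 1890·0.028/150 = 0.3528.
Step 5 — 3dB bandwidth: Δω = ω₀/Q = 5357 rad/s; BW = Δω/(2π) = 852.6 Hz.

(a) f₀ = 300.8 Hz  (b) Q = 0.3528  (c) BW = 852.6 Hz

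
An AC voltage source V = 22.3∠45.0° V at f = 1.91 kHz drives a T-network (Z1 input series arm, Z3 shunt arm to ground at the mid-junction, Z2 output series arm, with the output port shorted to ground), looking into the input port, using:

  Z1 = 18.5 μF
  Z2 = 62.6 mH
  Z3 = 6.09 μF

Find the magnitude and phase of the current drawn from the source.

Step 1 — Angular frequency: ω = 2π·f = 2π·1910 = 1.2e+04 rad/s.
Step 2 — Component impedances:
  Z1: Z = 1/(jωC) = -j/(ω·C) = 0 - j4.504 Ω
  Z2: Z = jωL = j·1.2e+04·0.0626 = 0 + j751.3 Ω
  Z3: Z = 1/(jωC) = -j/(ω·C) = 0 - j13.68 Ω
Step 3 — With the output port shorted to ground, the output series arm Z2 runs from the junction to ground; the shunt arm Z3 also runs from the junction to ground. They appear in parallel: Z3 || Z2 = 0 - j13.94 Ω.
Step 4 — Series with input arm Z1: Z_in = Z1 + (Z3 || Z2) = 0 - j18.44 Ω = 18.44∠-90.0° Ω.
Step 5 — Source phasor: V = 22.3∠45.0° V = 15.77 + j15.77 V.
Step 6 — Ohm's law: I = V / Z_total = (15.77 + j15.77) / (0 - j18.44) = -0.8551 + j0.8551 A.
Step 7 — Convert to polar: |I| = 1.209 A, ∠I = 135.0°.

I = 1.209∠135.0° A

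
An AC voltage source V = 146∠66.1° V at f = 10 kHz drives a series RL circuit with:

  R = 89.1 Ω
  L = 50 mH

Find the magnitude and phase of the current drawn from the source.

Step 1 — Angular frequency: ω = 2π·f = 2π·1e+04 = 6.283e+04 rad/s.
Step 2 — Component impedances:
  R: Z = R = 89.1 Ω
  L: Z = jωL = j·6.283e+04·0.05 = 0 + j3142 Ω
Step 3 — Series combination: Z_total = R + L = 89.1 + j3142 Ω = 3143∠88.4° Ω.
Step 4 — Source phasor: V = 146∠66.1° V = 59.15 + j133.5 V.
Step 5 — Ohm's law: I = V / Z_total = (59.15 + j133.5) / (89.1 + j3142) = 0.04299 - j0.01761 A.
Step 6 — Convert to polar: |I| = 0.04645 A, ∠I = -22.3°.

I = 0.04645∠-22.3° A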